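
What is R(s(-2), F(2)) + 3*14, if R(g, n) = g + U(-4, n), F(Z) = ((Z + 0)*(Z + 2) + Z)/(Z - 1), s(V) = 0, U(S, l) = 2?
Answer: 44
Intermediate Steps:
F(Z) = (Z + Z*(2 + Z))/(-1 + Z) (F(Z) = (Z*(2 + Z) + Z)/(-1 + Z) = (Z + Z*(2 + Z))/(-1 + Z))
R(g, n) = 2 + g (R(g, n) = g + 2 = 2 + g)
R(s(-2), F(2)) + 3*14 = (2 + 0) + 3*14 = 2 + 42 = 44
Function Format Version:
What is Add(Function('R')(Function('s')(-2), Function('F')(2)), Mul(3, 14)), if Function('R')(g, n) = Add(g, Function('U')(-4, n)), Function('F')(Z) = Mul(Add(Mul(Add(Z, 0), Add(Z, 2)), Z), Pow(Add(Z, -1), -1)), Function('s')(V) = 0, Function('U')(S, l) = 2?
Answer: 44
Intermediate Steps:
Function('F')(Z) = Mul(Pow(Add(-1, Z), -1), Add(Z, Mul(Z, Add(2, Z)))) (Function('F')(Z) = Mul(Add(Mul(Z, Add(2, Z)), Z), Pow(Add(-1, Z), -1)) = Mul(Add(Z, Mul(Z, Add(2, Z))), Pow(Add(-1, Z), -1)) = Mul(Pow(Add(-1, Z), -1), Add(Z, Mul(Z, Add(2, Z)))))
Function('R')(g, n) = Add(2, g) (Function('R')(g, n) = Add(g, 2) = Add(2, g))
Add(Function('R')(Function('s')(-2), Function('F')(2)), Mul(3, 14)) = Add(Add(2, 0), Mul(3, 14)) = Add(2, 42) = 44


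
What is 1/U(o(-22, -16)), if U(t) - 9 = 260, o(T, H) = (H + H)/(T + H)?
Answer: 1/269 ≈ 0.0037175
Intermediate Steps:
o(T, H) = 2*H/(H + T) (o(T, H) = (2*H)/(H + T) = 2*H/(H + T))
U(t) = 269 (U(t) = 9 + 260 = 269)
1/U(o(-22, -16)) = 1/269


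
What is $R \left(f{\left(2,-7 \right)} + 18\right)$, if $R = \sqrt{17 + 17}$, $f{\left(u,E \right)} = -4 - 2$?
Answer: $12 \sqrt{34} \approx 69.971$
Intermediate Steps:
$f{\left(u,E \right)} = -6$
$R = \sqrt{34} \approx 5.8309$
$R \left(f{\left(2,-7 \right)} + 18\right) = \sqrt{34} \left(-6 + 18\right) = \sqrt{34} \cdot 12 = 12 \sqrt{34}$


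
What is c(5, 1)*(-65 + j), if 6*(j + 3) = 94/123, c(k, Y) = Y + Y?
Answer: -50090/369 ≈ -135.75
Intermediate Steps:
c(k, Y) = 2*Y
j = -1060/369 (j = -3 + (94/123)/6 = -3 + (94*(1/123))/6 = -3 + (⅙)*(94/123) = -3 + 47/369 = -1060/369 ≈ -2.8726)
c(5, 1)*(-65 + j) = (2*1)*(-65 - 1060/369) = 2*(-25045/369) = -50090/369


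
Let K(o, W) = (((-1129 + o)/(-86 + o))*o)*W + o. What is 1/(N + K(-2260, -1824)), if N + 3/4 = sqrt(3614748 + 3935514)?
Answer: 14560806259828/86675679842539717177 - 7338288*sqrt(838918)/86675679842539717177 ≈ 1.6791e-7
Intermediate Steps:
N = -3/4 + 3*sqrt(838918) (N = -3/4 + sqrt(3614748 + 3935514) = -3/4 + sqrt(7550262) = -3/4 + 3*sqrt(838918) ≈ 2747.0)
K(o, W) = o + W*o*(-1129 + o)/(-86 + o) (K(o, W) = (((-1129 + o)/(-86 + o))*o)*W + o = (o*(-1129 + o)/(-86 + o))*W + o = W*o*(-1129 + o)/(-86 + o) + o = o + W*o*(-1129 + o)/(-86 + o))
1/(N + K(-2260, -1824)) = 1/((-3/4 + 3*sqrt(838918)) - 2260*(-86 - 2260 - 1129*(-1824) - 1824*(-2260))/(-86 - 2260)) = 1/((-3/4 + 3*sqrt(838918)) - 2260*(-86 - 2260 + 2059296 + 4122240)/(-2346)) = 1/((-3/4 + 3*sqrt(838918)) - 2260*(-1/2346)*6179190) = 1/((-3/4 + 3*sqrt(838918)) + 2327494900/391) = 1/(9309978427/1564 + 3*sqrt(838918))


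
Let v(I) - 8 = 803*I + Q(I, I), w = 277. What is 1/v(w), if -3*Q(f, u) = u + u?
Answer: 3/666763 ≈ 4.4994e-6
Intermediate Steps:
Q(f, u) = -2*u/3 (Q(f, u) = -(u + u)/3 = -2*u/3)
v(I) = 8 + 2407*I/3 (v(I) = 8 + (803*I - 2*I/3) = 8 + 2407*I/3)
1/v(w) = 1/(8 + (2407/3)*277) = 1/(8 + 666739/3) = 1/(666763/3) = 3/666763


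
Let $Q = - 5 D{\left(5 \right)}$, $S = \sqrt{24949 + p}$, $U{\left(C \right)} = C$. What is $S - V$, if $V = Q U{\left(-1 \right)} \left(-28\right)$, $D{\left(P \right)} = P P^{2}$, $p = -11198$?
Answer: $17500 + \sqrt{13751} \approx 17617.0$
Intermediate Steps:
$D{\left(P \right)} = P^{3}$
$S = \sqrt{13751}$ ($S = \sqrt{24949 - 11198} = \sqrt{13751} \approx 117.26$)
$Q = -625$ ($Q = - 5 \cdot 5^{3} = \left(-5\right) 125 = -625$)
$V = -17500$ ($V = \left(-625\right) \left(-1\right) \left(-28\right) = 625 \left(-28\right) = -17500$)
$S - V = \sqrt{13751} - -17500 = \sqrt{13751} + 17500 = 17500 + \sqrt{13751}$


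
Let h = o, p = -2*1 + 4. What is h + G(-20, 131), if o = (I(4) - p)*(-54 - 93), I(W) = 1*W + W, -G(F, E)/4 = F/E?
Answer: -115462/131 ≈ -881.39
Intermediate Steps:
G(F, E) = -4*F/E
p = 2 (p = -2 + 4 = 2)
I(W) = 2*W (I(W) = W + W = 2*W)
o = -882 (o = (2*4 - 1*2)*(-54 - 93) = (8 - 2)*(-147) = 6*(-147) = -882)
h = -882
h + G(-20, 131) = -882 - 4*(-20)/131 = -882 - 4*(-20)*1/131 = -882 + 80/131 = -115462/131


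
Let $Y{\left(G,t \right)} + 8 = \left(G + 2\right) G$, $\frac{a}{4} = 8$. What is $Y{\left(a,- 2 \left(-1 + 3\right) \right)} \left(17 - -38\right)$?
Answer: $59400$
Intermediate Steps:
$a = 32$ ($a = 4 \cdot 8 = 32$)
$Y{\left(G,t \right)} = -8 + G \left(2 + G\right)$ ($Y{\left(G,t \right)} = -8 + \left(G + 2\right) G = -8 + \left(2 + G\right) G = -8 + G \left(2 + G\right)$)
$Y{\left(a,- 2 \left(-1 + 3\right) \right)} \left(17 - -38\right) = \left(-8 + 32^{2} + 2 \cdot 32\right) \left(17 - -38\right) = \left(-8 + 1024 + 64\right) \left(17 + 38\right) = 1080 \cdot 55 = 59400$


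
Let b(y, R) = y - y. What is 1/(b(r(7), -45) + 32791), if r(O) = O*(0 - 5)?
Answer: 1/32791 ≈ 3.0496e-5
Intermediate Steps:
r(O) = -5*O (r(O) = O*(-5) = -5*O)
b(y, R) = 0
1/(b(r(7), -45) + 32791) = 1/(0 + 32791) = 1/32791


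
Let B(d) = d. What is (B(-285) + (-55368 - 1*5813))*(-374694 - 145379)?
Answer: 31966807018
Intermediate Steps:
(B(-285) + (-55368 - 1*5813))*(-374694 - 145379) = (-285 + (-55368 - 1*5813))*(-374694 - 145379) = (-285 + (-55368 - 5813))*(-520073) = (-285 - 61181)*(-520073) = -61466*(-520073) = 31966807018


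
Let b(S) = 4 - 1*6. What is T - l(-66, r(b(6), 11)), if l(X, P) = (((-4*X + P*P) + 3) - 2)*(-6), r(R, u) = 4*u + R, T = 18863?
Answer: 31037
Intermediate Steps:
b(S) = -2 (b(S) = 4 - 6 = -2)
r(R, u) = R + 4*u
l(X, P) = -6 - 6*P² + 24*X (l(X, P) = (((-4*X + P²) + 3) - 2)*(-6) = (((P² - 4*X) + 3) - 2)*(-6) = ((3 + P² - 4*X) - 2)*(-6) = (1 + P² - 4*X)*(-6) = -6 - 6*P² + 24*X)
T - l(-66, r(b(6), 11)) = 18863 - (-6 - 6*(-2 + 4*11)² + 24*(-66)) = 18863 - (-6 - 6*(-2 + 44)² - 1584) = 18863 - (-6 - 6*42² - 1584) = 18863 - (-6 - 6*1764 - 1584) = 18863 - (-6 - 10584 - 1584) = 18863 - 1*(-12174) = 18863 + 12174 = 31037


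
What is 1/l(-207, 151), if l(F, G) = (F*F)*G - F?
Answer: 1/6470406 ≈ 1.5455e-7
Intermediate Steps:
l(F, G) = -F + G*F² (l(F, G) = F²*G - F = G*F² - F = -F + G*F²)
1/l(-207, 151) = 1/(-207*(-1 - 207*151)) = 1/(-207*(-1 - 31257)) = 1/(-207*(-31258)) = 1/6470406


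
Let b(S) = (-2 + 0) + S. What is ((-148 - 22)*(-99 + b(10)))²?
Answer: 239320900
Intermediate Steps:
b(S) = -2 + S
((-148 - 22)*(-99 + b(10)))² = ((-148 - 22)*(-99 + (-2 + 10)))² = (-170*(-99 + 8))² = (-170*(-91))² = 15470² = 239320900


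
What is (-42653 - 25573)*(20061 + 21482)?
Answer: -2834312718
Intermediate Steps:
(-42653 - 25573)*(20061 + 21482) = -68226*41543 = -2834312718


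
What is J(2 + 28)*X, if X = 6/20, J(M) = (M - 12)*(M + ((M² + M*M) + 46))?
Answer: 50652/5 ≈ 10130.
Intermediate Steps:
J(M) = (-12 + M)*(46 + M + 2*M²) (J(M) = (-12 + M)*(M + ((M² + M²) + 46)) = (-12 + M)*(M + (2*M² + 46)) = (-12 + M)*(M + (46 + 2*M²)) = (-12 + M)*(46 + M + 2*M²))
X = 3/10 (X = 6*(1/20) = 3/10 ≈ 0.30000)
J(2 + 28)*X = (-552 - 23*(2 + 28)² + 2*(2 + 28)³ + 34*(2 + 28))*(3/10) = (-552 - 23*30² + 2*30³ + 34*30)*(3/10) = (-552 - 23*900 + 2*27000 + 1020)*(3/10) = (-552 - 20700 + 54000 + 1020)*(3/10) = 33768*(3/10) = 50652/5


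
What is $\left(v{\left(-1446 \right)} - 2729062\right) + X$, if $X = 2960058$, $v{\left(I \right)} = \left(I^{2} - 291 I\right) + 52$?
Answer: $2742750$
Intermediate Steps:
$v{\left(I \right)} = 52 + I^{2} - 291 I$
$\left(v{\left(-1446 \right)} - 2729062\right) + X = \left(\left(52 + \left(-1446\right)^{2} - -420786\right) - 2729062\right) + 2960058 = \left(\left(52 + 2090916 + 420786\right) - 2729062\right) + 2960058 = \left(2511754 - 2729062\right) + 2960058 = -217308 + 2960058 = 2742750$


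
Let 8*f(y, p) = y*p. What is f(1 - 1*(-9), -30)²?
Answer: 5625/4 ≈ 1406.3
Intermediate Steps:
f(y, p) = p*y/8 (f(y, p) = (y*p)/8 = (p*y)/8 = p*y/8)
f(1 - 1*(-9), -30)² = ((⅛)*(-30)*(1 - 1*(-9)))² = ((⅛)*(-30)*(1 + 9))² = ((⅛)*(-30)*10)² = (-75/2)² = 5625/4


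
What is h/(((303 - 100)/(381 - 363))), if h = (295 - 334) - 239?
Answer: -5004/203 ≈ -24.650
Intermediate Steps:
h = -278 (h = -39 - 239 = -278)
h/(((303 - 100)/(381 - 363))) = -278*(381 - 363)/(303 - 100) = -278/(203/18) = -278/(203*(1/18)) = -278/203/18 = -278*18/203 = -5004/203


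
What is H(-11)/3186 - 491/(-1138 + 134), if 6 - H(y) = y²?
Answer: 724433/1599372 ≈ 0.45295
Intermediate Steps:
H(y) = 6 - y²
H(-11)/3186 - 491/(-1138 + 134) = (6 - 1*(-11)²)/3186 - 491/(-1138 + 134) = (6 - 1*121)*(1/3186) - 491/(-1004) = (6 - 121)*(1/3186) - 491*(-1/1004) = -115*1/3186 + 491/1004 = -115/3186 + 491/1004 = 724433/1599372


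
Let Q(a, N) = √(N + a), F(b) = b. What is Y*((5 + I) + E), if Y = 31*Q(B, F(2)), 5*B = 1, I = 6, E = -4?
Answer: 217*√55/5 ≈ 321.86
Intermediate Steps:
B = ⅕ (B = (⅕)*1 = ⅕ ≈ 0.20000)
Y = 31*√55/5 (Y = 31*√(2 + ⅕) = 31*√(11/5) = 31*(√55/5) = 31*√55/5 ≈ 45.980)
Y*((5 + I) + E) = (31*√55/5)*((5 + 6) - 4) = (31*√55/5)*(11 - 4) = (31*√55/5)*7 = 217*√55/5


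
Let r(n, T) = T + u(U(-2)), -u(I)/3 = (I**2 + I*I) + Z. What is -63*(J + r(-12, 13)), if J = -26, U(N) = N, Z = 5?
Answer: 3276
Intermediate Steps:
u(I) = -15 - 6*I**2 (u(I) = -3*((I**2 + I*I) + 5) = -3*((I**2 + I**2) + 5) = -3*(2*I**2 + 5) = -3*(5 + 2*I**2) = -15 - 6*I**2)
r(n, T) = -39 + T (r(n, T) = T + (-15 - 6*(-2)**2) = T + (-15 - 6*4) = T + (-15 - 24) = T - 39 = -39 + T)
-63*(J + r(-12, 13)) = -63*(-26 + (-39 + 13)) = -63*(-26 - 26) = -63*(-52) = 3276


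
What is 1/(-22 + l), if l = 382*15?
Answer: 1/5708 ≈ 0.00017519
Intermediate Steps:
l = 5730
1/(-22 + l) = 1/(-22 + 5730) = 1/5708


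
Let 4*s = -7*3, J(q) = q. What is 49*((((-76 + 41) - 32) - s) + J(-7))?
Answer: -13475/4 ≈ -3368.8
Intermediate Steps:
s = -21/4 (s = (-7*3)/4 = (¼)*(-21) = -21/4 ≈ -5.2500)
49*((((-76 + 41) - 32) - s) + J(-7)) = 49*((((-76 + 41) - 32) - 1*(-21/4)) - 7) = 49*(((-35 - 32) + 21/4) - 7) = 49*((-67 + 21/4) - 7) = 49*(-247/4 - 7) = 49*(-275/4) = -13475/4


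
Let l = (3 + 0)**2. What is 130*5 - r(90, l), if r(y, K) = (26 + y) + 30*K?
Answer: 264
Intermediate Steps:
l = 9 (l = 3**2 = 9)
r(y, K) = 26 + y + 30*K
130*5 - r(90, l) = 130*5 - (26 + 90 + 30*9) = 650 - (26 + 90 + 270) = 650 - 1*386 = 650 - 386 = 264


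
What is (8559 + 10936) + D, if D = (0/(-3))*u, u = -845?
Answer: 19495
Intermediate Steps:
D = 0 (D = (0/(-3))*(-845) = (0*(-1/3))*(-845) = 0*(-845) = 0)
(8559 + 10936) + D = (8559 + 10936) + 0 = 19495 + 0 = 19495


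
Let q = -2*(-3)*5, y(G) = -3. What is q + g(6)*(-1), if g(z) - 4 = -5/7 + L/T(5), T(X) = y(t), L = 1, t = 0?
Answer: 568/21 ≈ 27.048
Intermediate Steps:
T(X) = -3
g(z) = 62/21 (g(z) = 4 + (-5/7 + 1/(-3)) = 4 + (-5*⅐ + 1*(-⅓)) = 4 + (-5/7 - ⅓) = 4 - 22/21 = 62/21)
q = 30 (q = 6*5 = 30)
q + g(6)*(-1) = 30 + (62/21)*(-1) = 30 - 62/21 = 568/21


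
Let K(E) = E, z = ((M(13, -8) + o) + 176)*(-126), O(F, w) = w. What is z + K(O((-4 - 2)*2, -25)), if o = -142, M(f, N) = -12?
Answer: -2797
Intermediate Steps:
z = -2772 (z = ((-12 - 142) + 176)*(-126) = (-154 + 176)*(-126) = 22*(-126) = -2772)
z + K(O((-4 - 2)*2, -25)) = -2772 - 25 = -2797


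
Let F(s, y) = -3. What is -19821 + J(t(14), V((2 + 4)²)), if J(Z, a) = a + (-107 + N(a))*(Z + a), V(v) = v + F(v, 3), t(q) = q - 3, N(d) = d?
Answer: -23044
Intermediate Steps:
t(q) = -3 + q
V(v) = -3 + v (V(v) = v - 3 = -3 + v)
J(Z, a) = a + (-107 + a)*(Z + a)
-19821 + J(t(14), V((2 + 4)²)) = -19821 + ((-3 + (2 + 4)²)² - 107*(-3 + 14) - 106*(-3 + (2 + 4)²) + (-3 + 14)*(-3 + (2 + 4)²)) = -19821 + ((-3 + 6²)² - 107*11 - 106*(-3 + 6²) + 11*(-3 + 6²)) = -19821 + ((-3 + 36)² - 1177 - 106*(-3 + 36) + 11*(-3 + 36)) = -19821 + (33² - 1177 - 106*33 + 11*33) = -19821 + (1089 - 1177 - 3498 + 363) = -19821 - 3223 = -23044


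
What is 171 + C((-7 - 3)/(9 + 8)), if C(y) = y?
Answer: 2897/17 ≈ 170.41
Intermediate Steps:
171 + C((-7 - 3)/(9 + 8)) = 171 + (-7 - 3)/(9 + 8) = 171 - 10/17 = 2897/17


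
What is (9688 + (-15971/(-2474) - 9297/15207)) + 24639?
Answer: 430558104935/12540706 ≈ 34333.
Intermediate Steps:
(9688 + (-15971/(-2474) - 9297/15207)) + 24639 = (9688 + (-15971*(-1/2474) - 9297*1/15207)) + 24639 = (9688 + (15971/2474 - 3099/5069)) + 24639 = (9688 + 73290073/12540706) + 24639 = 121567649801/12540706 + 24639 = 430558104935/12540706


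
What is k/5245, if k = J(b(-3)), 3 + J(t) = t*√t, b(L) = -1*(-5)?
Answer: -3/5245 + √5/1049 ≈ 0.0015596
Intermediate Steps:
b(L) = 5
J(t) = -3 + t^(3/2) (J(t) = -3 + t*√t = -3 + t^(3/2))
k = -3 + 5*√5 (k = -3 + 5^(3/2) = -3 + 5*√5 ≈ 8.1803)
k/5245 = (-3 + 5*√5)/5245 = (-3 + 5*√5)*(1/5245) = -3/5245 + √5/1049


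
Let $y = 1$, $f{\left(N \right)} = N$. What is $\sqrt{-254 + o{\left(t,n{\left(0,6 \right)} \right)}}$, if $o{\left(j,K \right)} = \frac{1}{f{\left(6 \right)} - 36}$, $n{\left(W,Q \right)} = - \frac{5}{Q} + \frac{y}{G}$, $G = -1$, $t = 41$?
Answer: $\frac{i \sqrt{228630}}{30} \approx 15.938 i$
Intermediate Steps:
$n{\left(W,Q \right)} = -1 - \frac{5}{Q}$ ($n{\left(W,Q \right)} = - \frac{5}{Q} + 1 \frac{1}{-1} = - \frac{5}{Q} + 1 \left(-1\right) = - \frac{5}{Q} - 1 = -1 - \frac{5}{Q}$)
$o{\left(j,K \right)} = - \frac{1}{30}$ ($o{\left(j,K \right)} = \frac{1}{6 - 36} = \frac{1}{-30} = - \frac{1}{30}$)
$\sqrt{-254 + o{\left(t,n{\left(0,6 \right)} \right)}} = \sqrt{-254 - \frac{1}{30}} = \sqrt{- \frac{7621}{30}} = \frac{i \sqrt{228630}}{30}$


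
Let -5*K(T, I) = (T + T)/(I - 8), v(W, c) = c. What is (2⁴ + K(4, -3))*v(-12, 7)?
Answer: 6216/55 ≈ 113.02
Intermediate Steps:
K(T, I) = -2*T/(5*(-8 + I)) (K(T, I) = -(T + T)/(5*(I - 8)) = -2*T/(5*(-8 + I)))
(2⁴ + K(4, -3))*v(-12, 7) = (2⁴ - 2*4/(-40 + 5*(-3)))*7 = (16 - 2*4/(-40 - 15))*7 = (16 - 2*4/(-55))*7 = (16 - 2*4*(-1/55))*7 = (16 + 8/55)*7 = (888/55)*7 = 6216/55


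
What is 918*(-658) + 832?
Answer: -603212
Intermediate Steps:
918*(-658) + 832 = -604044 + 832 = -603212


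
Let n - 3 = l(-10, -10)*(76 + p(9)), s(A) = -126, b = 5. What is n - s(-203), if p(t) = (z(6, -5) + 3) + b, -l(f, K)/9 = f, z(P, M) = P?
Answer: 8229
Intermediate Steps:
l(f, K) = -9*f
p(t) = 14 (p(t) = (6 + 3) + 5 = 9 + 5 = 14)
n = 8103 (n = 3 + (-9*(-10))*(76 + 14) = 3 + 90*90 = 3 + 8100 = 8103)
n - s(-203) = 8103 - 1*(-126) = 8103 + 126 = 8229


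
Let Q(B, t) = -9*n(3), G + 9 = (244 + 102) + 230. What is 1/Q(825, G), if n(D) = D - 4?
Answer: ⅑ ≈ 0.11111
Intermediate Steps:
n(D) = -4 + D
G = 567 (G = -9 + ((244 + 102) + 230) = -9 + (346 + 230) = -9 + 576 = 567)
Q(B, t) = 9 (Q(B, t) = -9*(-4 + 3) = -9*(-1) = 9)
1/Q(825, G) = 1/9 = ⅑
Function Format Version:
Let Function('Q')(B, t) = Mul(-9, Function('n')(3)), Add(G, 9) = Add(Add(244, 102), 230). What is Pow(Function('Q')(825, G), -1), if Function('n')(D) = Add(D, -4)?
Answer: Rational(1, 9) ≈ 0.11111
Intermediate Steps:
Function('n')(D) = Add(-4, D)
G = 567 (G = Add(-9, Add(Add(244, 102), 230)) = Add(-9, Add(346, 230)) = Add(-9, 576) = 567)
Function('Q')(B, t) = 9 (Function('Q')(B, t) = Mul(-9, Add(-4, 3)) = Mul(-9, -1) = 9)
Pow(Function('Q')(825, G), -1) = Pow(9, -1) = Rational(1, 9)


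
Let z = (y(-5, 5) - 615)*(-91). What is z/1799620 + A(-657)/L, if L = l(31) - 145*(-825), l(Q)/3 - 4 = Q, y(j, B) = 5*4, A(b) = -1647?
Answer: 6899621/422487260 ≈ 0.016331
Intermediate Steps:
y(j, B) = 20
z = 54145 (z = (20 - 615)*(-91) = -595*(-91) = 54145)
l(Q) = 12 + 3*Q
L = 119730 (L = (12 + 3*31) - 145*(-825) = (12 + 93) + 119625 = 105 + 119625 = 119730)
z/1799620 + A(-657)/L = 54145/1799620 - 1647/119730 = 54145*(1/1799620) - 1647*1/119730 = 637/21172 - 549/39910 = 6899621/422487260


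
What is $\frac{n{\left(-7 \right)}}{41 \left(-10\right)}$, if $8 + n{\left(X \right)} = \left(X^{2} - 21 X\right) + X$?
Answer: $- \frac{181}{410} \approx -0.44146$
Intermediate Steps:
$n{\left(X \right)} = -8 + X^{2} - 20 X$ ($n{\left(X \right)} = -8 + \left(\left(X^{2} - 21 X\right) + X\right) = -8 + \left(X^{2} - 20 X\right) = -8 + X^{2} - 20 X$)
$\frac{n{\left(-7 \right)}}{41 \left(-10\right)} = \frac{-8 + \left(-7\right)^{2} - -140}{41 \left(-10\right)} = \frac{-8 + 49 + 140}{-410} = 181 \left(- \frac{1}{410}\right) = - \frac{181}{410}$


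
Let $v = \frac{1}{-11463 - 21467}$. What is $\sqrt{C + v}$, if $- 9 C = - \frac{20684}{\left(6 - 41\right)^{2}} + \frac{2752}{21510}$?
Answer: $\frac{\sqrt{457726373635908046}}{495827010} \approx 1.3645$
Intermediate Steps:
$v = - \frac{1}{32930}$ ($v = \frac{1}{-11463 - 21467} = \frac{1}{-32930} = - \frac{1}{32930} \approx -3.0367 \cdot 10^{-5}$)
$C = \frac{44154164}{23714775}$ ($C = - \frac{- \frac{20684}{\left(6 - 41\right)^{2}} + \frac{2752}{21510}}{9} = - \frac{- \frac{20684}{\left(-35\right)^{2}} + 2752 \cdot \frac{1}{21510}}{9} = - \frac{- \frac{20684}{1225} + \frac{1376}{10755}}{9} = \left(- \frac{1}{9}\right) \left(- \frac{44154164}{2634975}\right) = \frac{44154164}{23714775} \approx 1.8619$)
$\sqrt{C + v} = \sqrt{\frac{44154164}{23714775} - \frac{1}{32930}} = \sqrt{\frac{290794581149}{156185508150}} = \frac{\sqrt{457726373635908046}}{495827010}$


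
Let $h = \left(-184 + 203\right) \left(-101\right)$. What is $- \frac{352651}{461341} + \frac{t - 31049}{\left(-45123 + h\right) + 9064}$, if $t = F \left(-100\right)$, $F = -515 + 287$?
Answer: $- \frac{9587377769}{17520808498} \approx -0.5472$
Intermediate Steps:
$F = -228$
$t = 22800$ ($t = \left(-228\right) \left(-100\right) = 22800$)
$h = -1919$ ($h = 19 \left(-101\right) = -1919$)
$- \frac{352651}{461341} + \frac{t - 31049}{\left(-45123 + h\right) + 9064} = - \frac{352651}{461341} + \frac{22800 - 31049}{\left(-45123 - 1919\right) + 9064} = \left(-352651\right) \frac{1}{461341} - \frac{8249}{-47042 + 9064} = - \frac{352651}{461341} - \frac{8249}{-37978} = - \frac{352651}{461341} - - \frac{8249}{37978} = - \frac{352651}{461341} + \frac{8249}{37978} = - \frac{9587377769}{17520808498}$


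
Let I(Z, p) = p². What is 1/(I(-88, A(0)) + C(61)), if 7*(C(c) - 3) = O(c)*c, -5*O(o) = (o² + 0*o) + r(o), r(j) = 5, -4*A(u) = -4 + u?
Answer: -35/227146 ≈ -0.00015409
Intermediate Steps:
A(u) = 1 - u/4 (A(u) = -(-4 + u)/4 = 1 - u/4)
O(o) = -1 - o²/5 (O(o) = -((o² + 0*o) + 5)/5 = -((o² + 0) + 5)/5 = -(o² + 5)/5 = -(5 + o²)/5 = -1 - o²/5)
C(c) = 3 + c*(-1 - c²/5)/7 (C(c) = 3 + ((-1 - c²/5)*c)/7 = 3 + (c*(-1 - c²/5))/7 = 3 + c*(-1 - c²/5)/7)
1/(I(-88, A(0)) + C(61)) = 1/((1 - ¼*0)² + (3 - 1/35*61*(5 + 61²))) = 1/((1 + 0)² + (3 - 1/35*61*(5 + 3721))) = 1/(1² + (3 - 1/35*61*3726)) = 1/(1 + (3 - 227286/35)) = 1/(1 - 227181/35) = 1/(-227146/35) = -35/227146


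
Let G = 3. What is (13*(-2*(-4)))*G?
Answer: 312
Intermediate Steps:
(13*(-2*(-4)))*G = (13*(-2*(-4)))*3 = (13*8)*3 = 104*3 = 312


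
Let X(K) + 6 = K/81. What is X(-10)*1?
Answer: -496/81 ≈ -6.1235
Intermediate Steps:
X(K) = -6 + K/81
X(-10)*1 = (-6 + (1/81)*(-10))*1 = (-6 - 10/81)*1 = -496/81*1 = -496/81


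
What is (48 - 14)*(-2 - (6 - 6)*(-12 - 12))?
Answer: -68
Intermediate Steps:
(48 - 14)*(-2 - (6 - 6)*(-12 - 12)) = 34*(-2 - 0*(-24)) = 34*(-2 - 1*0) = 34*(-2 + 0) = 34*(-2) = -68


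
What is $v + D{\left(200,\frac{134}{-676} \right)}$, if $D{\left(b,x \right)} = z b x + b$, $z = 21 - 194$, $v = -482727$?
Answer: $- \frac{80387963}{169} \approx -4.7567 \cdot 10^{5}$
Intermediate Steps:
$z = -173$ ($z = 21 - 194 = -173$)
$D{\left(b,x \right)} = b - 173 b x$ ($D{\left(b,x \right)} = - 173 b x + b = b - 173 b x$)
$v + D{\left(200,\frac{134}{-676} \right)} = -482727 + 200 \left(1 - 173 \frac{134}{-676}\right) = -482727 + 200 \left(1 - 173 \cdot 134 \left(- \frac{1}{676}\right)\right) = -482727 + 200 \left(1 - - \frac{11591}{338}\right) = -482727 + 200 \left(1 + \frac{11591}{338}\right) = -482727 + 200 \cdot \frac{11929}{338} = -482727 + \frac{1192900}{169} = - \frac{80387963}{169}$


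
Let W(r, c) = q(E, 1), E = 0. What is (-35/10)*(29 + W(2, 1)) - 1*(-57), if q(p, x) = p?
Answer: -89/2 ≈ -44.500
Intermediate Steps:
W(r, c) = 0
(-35/10)*(29 + W(2, 1)) - 1*(-57) = (-35/10)*(29 + 0) - 1*(-57) = -35*1/10*29 + 57 = -7/2*29 + 57 = -203/2 + 57 = -89/2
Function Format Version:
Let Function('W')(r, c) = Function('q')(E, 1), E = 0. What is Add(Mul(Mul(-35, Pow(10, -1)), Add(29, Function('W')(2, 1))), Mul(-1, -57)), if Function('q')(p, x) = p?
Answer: Rational(-89, 2) ≈ -44.500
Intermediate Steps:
Function('W')(r, c) = 0
Add(Mul(Mul(-35, Pow(10, -1)), Add(29, Function('W')(2, 1))), Mul(-1, -57)) = Add(Mul(Mul(-35, Pow(10, -1)), Add(29, 0)), Mul(-1, -57)) = Add(Mul(Mul(-35, Rational(1, 10)), 29), 57) = Add(Mul(Rational(-7, 2), 29), 57) = Add(Rational(-203, 2), 57) = Rational(-89, 2)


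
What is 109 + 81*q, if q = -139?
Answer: -11150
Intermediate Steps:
109 + 81*q = 109 + 81*(-139) = 109 - 11259 = -11150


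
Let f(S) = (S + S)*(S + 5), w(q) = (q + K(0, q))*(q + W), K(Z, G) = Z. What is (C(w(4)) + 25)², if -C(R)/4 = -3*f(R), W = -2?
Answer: 6355441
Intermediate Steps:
w(q) = q*(-2 + q) (w(q) = (q + 0)*(q - 2) = q*(-2 + q))
f(S) = 2*S*(5 + S) (f(S) = (2*S)*(5 + S) = 2*S*(5 + S))
C(R) = 24*R*(5 + R) (C(R) = -(-12)*2*R*(5 + R) = -(-24)*R*(5 + R) = 24*R*(5 + R))
(C(w(4)) + 25)² = (24*(4*(-2 + 4))*(5 + 4*(-2 + 4)) + 25)² = (24*(4*2)*(5 + 4*2) + 25)² = (24*8*(5 + 8) + 25)² = (24*8*13 + 25)² = (2496 + 25)² = 2521² = 6355441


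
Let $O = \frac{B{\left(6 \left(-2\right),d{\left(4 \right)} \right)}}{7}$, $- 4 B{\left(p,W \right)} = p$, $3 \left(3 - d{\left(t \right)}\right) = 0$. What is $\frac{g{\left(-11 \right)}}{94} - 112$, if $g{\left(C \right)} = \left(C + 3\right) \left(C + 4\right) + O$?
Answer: $- \frac{73301}{658} \approx -111.4$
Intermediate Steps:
$d{\left(t \right)} = 3$ ($d{\left(t \right)} = 3 - 0 = 3 + 0 = 3$)
$B{\left(p,W \right)} = - \frac{p}{4}$
$O = \frac{3}{7}$ ($O = \frac{\left(- \frac{1}{4}\right) 6 \left(-2\right)}{7} = \left(- \frac{1}{4}\right) \left(-12\right) \frac{1}{7} = 3 \cdot \frac{1}{7} = \frac{3}{7} \approx 0.42857$)
$g{\left(C \right)} = \frac{3}{7} + \left(3 + C\right) \left(4 + C\right)$ ($g{\left(C \right)} = \left(C + 3\right) \left(C + 4\right) + \frac{3}{7} = \left(3 + C\right) \left(4 + C\right) + \frac{3}{7} = \frac{3}{7} + \left(3 + C\right) \left(4 + C\right)$)
$\frac{g{\left(-11 \right)}}{94} - 112 = \frac{\frac{87}{7} + \left(-11\right)^{2} + 7 \left(-11\right)}{94} - 112 = \left(\frac{87}{7} + 121 - 77\right) \frac{1}{94} - 112 = \frac{395}{7} \cdot \frac{1}{94} - 112 = \frac{395}{658} - 112 = - \frac{73301}{658}$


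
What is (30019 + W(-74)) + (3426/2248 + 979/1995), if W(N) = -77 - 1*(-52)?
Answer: 67262463551/2242380 ≈ 29996.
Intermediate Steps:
W(N) = -25 (W(N) = -77 + 52 = -25)
(30019 + W(-74)) + (3426/2248 + 979/1995) = (30019 - 25) + (3426/2248 + 979/1995) = 29994 + (3426*(1/2248) + 979*(1/1995)) = 29994 + (1713/1124 + 979/1995) = 29994 + 4517831/2242380 = 67262463551/2242380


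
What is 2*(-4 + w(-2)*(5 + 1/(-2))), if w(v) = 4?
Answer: 28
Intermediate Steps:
2*(-4 + w(-2)*(5 + 1/(-2))) = 2*(-4 + 4*(5 + 1/(-2))) = 2*(-4 + 4*(5 + 1*(-1/2))) = 2*(-4 + 4*(5 - 1/2)) = 2*(-4 + 4*(9/2)) = 2*(-4 + 18) = 2*14 = 28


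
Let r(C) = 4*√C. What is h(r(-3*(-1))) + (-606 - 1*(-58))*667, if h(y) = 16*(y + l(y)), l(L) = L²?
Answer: -364748 + 64*√3 ≈ -3.6464e+5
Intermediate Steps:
h(y) = 16*y + 16*y² (h(y) = 16*(y + y²) = 16*y + 16*y²)
h(r(-3*(-1))) + (-606 - 1*(-58))*667 = 16*(4*√(-3*(-1)))*(1 + 4*√(-3*(-1))) + (-606 - 1*(-58))*667 = 16*(4*√3)*(1 + 4*√3) + (-606 + 58)*667 = 64*√3*(1 + 4*√3) - 548*667 = 64*√3*(1 + 4*√3) - 365516 = -365516 + 64*√3*(1 + 4*√3)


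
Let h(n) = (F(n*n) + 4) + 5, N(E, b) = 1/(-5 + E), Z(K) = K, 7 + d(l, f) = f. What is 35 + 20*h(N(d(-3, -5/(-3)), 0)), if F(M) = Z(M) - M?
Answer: 215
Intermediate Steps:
d(l, f) = -7 + f
F(M) = 0 (F(M) = M - M = 0)
h(n) = 9 (h(n) = (0 + 4) + 5 = 4 + 5 = 9)
35 + 20*h(N(d(-3, -5/(-3)), 0)) = 35 + 20*9 = 35 + 180 = 215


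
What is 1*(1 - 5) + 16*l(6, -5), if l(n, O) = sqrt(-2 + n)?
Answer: 28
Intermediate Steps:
1*(1 - 5) + 16*l(6, -5) = 1*(1 - 5) + 16*sqrt(-2 + 6) = 1*(-4) + 16*sqrt(4) = -4 + 16*2 = -4 + 32 = 28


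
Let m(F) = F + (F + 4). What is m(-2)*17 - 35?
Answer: -35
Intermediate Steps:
m(F) = 4 + 2*F (m(F) = F + (4 + F) = 4 + 2*F)
m(-2)*17 - 35 = (4 + 2*(-2))*17 - 35 = (4 - 4)*17 - 35 = 0*17 - 35 = 0 - 35 = -35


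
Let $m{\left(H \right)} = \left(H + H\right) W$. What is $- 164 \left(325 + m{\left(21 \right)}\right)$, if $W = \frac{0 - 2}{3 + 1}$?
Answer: $-49856$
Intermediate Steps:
$W = - \frac{1}{2}$ ($W = - \frac{2}{4} = \left(-2\right) \frac{1}{4} = - \frac{1}{2} \approx -0.5$)
$m{\left(H \right)} = - H$ ($m{\left(H \right)} = \left(H + H\right) \left(- \frac{1}{2}\right) = 2 H \left(- \frac{1}{2}\right) = - H$)
$- 164 \left(325 + m{\left(21 \right)}\right) = - 164 \left(325 - 21\right) = \left(-164\right) 304 = -49856$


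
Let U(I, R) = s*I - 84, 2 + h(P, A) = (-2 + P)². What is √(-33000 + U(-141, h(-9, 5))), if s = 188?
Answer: 2*I*√14898 ≈ 244.11*I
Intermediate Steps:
h(P, A) = -2 + (-2 + P)²
U(I, R) = -84 + 188*I (U(I, R) = 188*I - 84 = -84 + 188*I)
√(-33000 + U(-141, h(-9, 5))) = √(-33000 + (-84 + 188*(-141))) = √(-33000 + (-84 - 26508)) = √(-33000 - 26592) = √(-59592) = 2*I*√14898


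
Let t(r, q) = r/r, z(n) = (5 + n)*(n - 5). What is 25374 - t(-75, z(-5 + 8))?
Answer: 25373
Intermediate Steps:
z(n) = (-5 + n)*(5 + n) (z(n) = (5 + n)*(-5 + n) = (-5 + n)*(5 + n))
t(r, q) = 1
25374 - t(-75, z(-5 + 8)) = 25374 - 1*1 = 25374 - 1 = 25373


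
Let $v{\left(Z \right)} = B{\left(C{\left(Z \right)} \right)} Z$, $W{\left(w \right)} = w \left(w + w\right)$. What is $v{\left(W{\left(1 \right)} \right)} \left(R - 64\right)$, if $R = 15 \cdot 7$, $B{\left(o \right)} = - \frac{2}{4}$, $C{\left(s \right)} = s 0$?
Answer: $-41$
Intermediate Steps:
$C{\left(s \right)} = 0$
$W{\left(w \right)} = 2 w^{2}$ ($W{\left(w \right)} = w 2 w = 2 w^{2}$)
$B{\left(o \right)} = - \frac{1}{2}$ ($B{\left(o \right)} = \left(-2\right) \frac{1}{4} = - \frac{1}{2}$)
$v{\left(Z \right)} = - \frac{Z}{2}$
$R = 105$
$v{\left(W{\left(1 \right)} \right)} \left(R - 64\right) = - \frac{2 \cdot 1^{2}}{2} \left(105 - 64\right) = - \frac{2 \cdot 1}{2} \cdot 41 = \left(- \frac{1}{2}\right) 2 \cdot 41 = \left(-1\right) 41 = -41$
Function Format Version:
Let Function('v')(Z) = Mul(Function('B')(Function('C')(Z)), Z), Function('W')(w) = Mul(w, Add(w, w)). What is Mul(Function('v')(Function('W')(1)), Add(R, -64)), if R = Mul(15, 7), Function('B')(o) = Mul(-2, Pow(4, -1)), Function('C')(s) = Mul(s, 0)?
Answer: -41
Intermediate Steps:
Function('C')(s) = 0
Function('W')(w) = Mul(2, Pow(w, 2)) (Function('W')(w) = Mul(w, Mul(2, w)) = Mul(2, Pow(w, 2)))
Function('B')(o) = Rational(-1, 2) (Function('B')(o) = Mul(-2, Rational(1, 4)) = Rational(-1, 2))
Function('v')(Z) = Mul(Rational(-1, 2), Z)
R = 105
Mul(Function('v')(Function('W')(1)), Add(R, -64)) = Mul(Mul(Rational(-1, 2), Mul(2, Pow(1, 2))), Add(105, -64)) = Mul(Mul(Rational(-1, 2), Mul(2, 1)), 41) = Mul(Mul(Rational(-1, 2), 2), 41) = Mul(-1, 41) = -41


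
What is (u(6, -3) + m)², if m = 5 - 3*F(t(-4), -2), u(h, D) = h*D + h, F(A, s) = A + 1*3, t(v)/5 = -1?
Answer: 1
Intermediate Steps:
t(v) = -5 (t(v) = 5*(-1) = -5)
F(A, s) = 3 + A (F(A, s) = A + 3 = 3 + A)
u(h, D) = h + D*h (u(h, D) = D*h + h = h + D*h)
m = 11 (m = 5 - 3*(3 - 5) = 5 - 3*(-2) = 5 + 6 = 11)
(u(6, -3) + m)² = (6*(1 - 3) + 11)² = (6*(-2) + 11)² = (-12 + 11)² = (-1)² = 1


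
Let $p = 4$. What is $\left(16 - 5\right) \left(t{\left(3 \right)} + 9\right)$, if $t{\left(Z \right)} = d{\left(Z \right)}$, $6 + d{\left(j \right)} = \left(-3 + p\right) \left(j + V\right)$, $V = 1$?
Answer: $77$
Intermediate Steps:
$d{\left(j \right)} = -5 + j$ ($d{\left(j \right)} = -6 + \left(-3 + 4\right) \left(j + 1\right) = -6 + 1 \left(1 + j\right) = -6 + \left(1 + j\right) = -5 + j$)
$t{\left(Z \right)} = -5 + Z$
$\left(16 - 5\right) \left(t{\left(3 \right)} + 9\right) = \left(16 - 5\right) \left(\left(-5 + 3\right) + 9\right) = \left(16 - 5\right) \left(-2 + 9\right) = 11 \cdot 7 = 77$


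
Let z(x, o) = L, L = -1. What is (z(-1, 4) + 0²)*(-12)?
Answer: 12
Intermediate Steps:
z(x, o) = -1
(z(-1, 4) + 0²)*(-12) = (-1 + 0²)*(-12) = (-1 + 0)*(-12) = -1*(-12) = 12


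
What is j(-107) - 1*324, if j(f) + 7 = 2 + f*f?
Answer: 11120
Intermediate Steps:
j(f) = -5 + f² (j(f) = -7 + (2 + f*f) = -7 + (2 + f²) = -5 + f²)
j(-107) - 1*324 = (-5 + (-107)²) - 1*324 = (-5 + 11449) - 324 = 11444 - 324 = 11120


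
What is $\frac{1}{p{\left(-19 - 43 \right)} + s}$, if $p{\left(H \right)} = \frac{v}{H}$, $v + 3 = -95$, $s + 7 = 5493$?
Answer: $\frac{31}{170115} \approx 0.00018223$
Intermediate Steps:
$s = 5486$ ($s = -7 + 5493 = 5486$)
$v = -98$ ($v = -3 - 95 = -98$)
$p{\left(H \right)} = - \frac{98}{H}$
$\frac{1}{p{\left(-19 - 43 \right)} + s} = \frac{1}{- \frac{98}{-19 - 43} + 5486} = \frac{1}{- \frac{98}{-62} + 5486} = \frac{1}{\left(-98\right) \left(- \frac{1}{62}\right) + 5486} = \frac{1}{\frac{49}{31} + 5486} = \frac{1}{\frac{170115}{31}} = \frac{31}{170115}$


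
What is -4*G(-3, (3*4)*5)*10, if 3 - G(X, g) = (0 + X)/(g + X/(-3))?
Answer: -7440/61 ≈ -121.97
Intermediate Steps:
G(X, g) = 3 - X/(g - X/3) (G(X, g) = 3 - (0 + X)/(g + X/(-3)) = 3 - X/(g + X*(-⅓)) = 3 - X/(g - X/3))
-4*G(-3, (3*4)*5)*10 = -12*(-3*3*4*5 + 2*(-3))/(-3 - 3*3*4*5)*10 = -12*(-36*5 - 6)/(-3 - 36*5)*10 = -12*(-3*60 - 6)/(-3 - 3*60)*10 = -12*(-180 - 6)/(-3 - 180)*10 = -12*(-186)/(-183)*10 = -12*(-1)*(-186)/183*10 = -4*186/61*10 = -744/61*10 = -7440/61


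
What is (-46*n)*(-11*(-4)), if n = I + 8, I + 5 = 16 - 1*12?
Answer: -14168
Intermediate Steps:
I = -1 (I = -5 + (16 - 1*12) = -5 + (16 - 12) = -5 + 4 = -1)
n = 7 (n = -1 + 8 = 7)
(-46*n)*(-11*(-4)) = (-46*7)*(-11*(-4)) = -322*44 = -14168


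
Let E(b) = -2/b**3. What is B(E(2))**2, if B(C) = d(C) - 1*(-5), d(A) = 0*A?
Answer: 25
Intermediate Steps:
d(A) = 0
E(b) = -2/b**3
B(C) = 5 (B(C) = 0 - 1*(-5) = 0 + 5 = 5)
B(E(2))**2 = 5**2 = 25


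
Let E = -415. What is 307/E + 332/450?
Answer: -37/18675 ≈ -0.0019813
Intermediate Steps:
307/E + 332/450 = 307/(-415) + 332/450 = 307*(-1/415) + 332*(1/450) = -307/415 + 166/225 = -37/18675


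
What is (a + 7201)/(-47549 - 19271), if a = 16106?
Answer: -23307/66820 ≈ -0.34880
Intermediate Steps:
(a + 7201)/(-47549 - 19271) = (16106 + 7201)/(-47549 - 19271) = 23307/(-66820) = 23307*(-1/66820) = -23307/66820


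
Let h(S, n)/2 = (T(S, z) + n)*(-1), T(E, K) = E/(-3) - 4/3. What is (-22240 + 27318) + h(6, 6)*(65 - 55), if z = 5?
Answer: 15074/3 ≈ 5024.7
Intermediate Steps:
T(E, K) = -4/3 - E/3 (T(E, K) = E*(-⅓) - 4*⅓ = -E/3 - 4/3 = -4/3 - E/3)
h(S, n) = 8/3 - 2*n + 2*S/3 (h(S, n) = 2*(((-4/3 - S/3) + n)*(-1)) = 2*((-4/3 + n - S/3)*(-1)) = 2*(4/3 - n + S/3) = 8/3 - 2*n + 2*S/3)
(-22240 + 27318) + h(6, 6)*(65 - 55) = (-22240 + 27318) + (8/3 - 2*6 + (⅔)*6)*(65 - 55) = 5078 + (8/3 - 12 + 4)*10 = 5078 - 16/3*10 = 5078 - 160/3 = 15074/3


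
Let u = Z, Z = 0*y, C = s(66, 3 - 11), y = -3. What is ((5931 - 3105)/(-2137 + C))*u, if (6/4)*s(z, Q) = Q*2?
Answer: 0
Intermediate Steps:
s(z, Q) = 4*Q/3 (s(z, Q) = 2*(Q*2)/3 = 2*(2*Q)/3 = 4*Q/3)
C = -32/3 (C = 4*(3 - 11)/3 = (4/3)*(-8) = -32/3 ≈ -10.667)
Z = 0 (Z = 0*(-3) = 0)
u = 0
((5931 - 3105)/(-2137 + C))*u = ((5931 - 3105)/(-2137 - 32/3))*0 = (2826/(-6443/3))*0 = (2826*(-3/6443))*0 = -8478/6443*0 = 0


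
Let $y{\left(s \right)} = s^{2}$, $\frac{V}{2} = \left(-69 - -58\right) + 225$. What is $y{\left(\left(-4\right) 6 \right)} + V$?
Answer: $1004$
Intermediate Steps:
$V = 428$ ($V = 2 \left(\left(-69 - -58\right) + 225\right) = 2 \left(\left(-69 + 58\right) + 225\right) = 2 \left(-11 + 225\right) = 2 \cdot 214 = 428$)
$y{\left(\left(-4\right) 6 \right)} + V = \left(\left(-4\right) 6\right)^{2} + 428 = \left(-24\right)^{2} + 428 = 576 + 428 = 1004$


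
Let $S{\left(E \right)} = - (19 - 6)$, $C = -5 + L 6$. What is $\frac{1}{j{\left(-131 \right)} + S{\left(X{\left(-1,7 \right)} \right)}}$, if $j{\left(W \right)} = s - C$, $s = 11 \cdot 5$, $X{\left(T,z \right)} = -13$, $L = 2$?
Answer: $\frac{1}{35} \approx 0.028571$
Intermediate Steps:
$s = 55$
$C = 7$ ($C = -5 + 2 \cdot 6 = -5 + 12 = 7$)
$S{\left(E \right)} = -13$ ($S{\left(E \right)} = \left(-1\right) 13 = -13$)
$j{\left(W \right)} = 48$ ($j{\left(W \right)} = 55 - 7 = 48$)
$\frac{1}{j{\left(-131 \right)} + S{\left(X{\left(-1,7 \right)} \right)}} = \frac{1}{48 - 13} = \frac{1}{35}$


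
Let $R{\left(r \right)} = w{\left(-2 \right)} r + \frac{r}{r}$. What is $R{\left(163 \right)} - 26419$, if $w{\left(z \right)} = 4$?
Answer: $-25766$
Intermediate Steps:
$R{\left(r \right)} = 1 + 4 r$ ($R{\left(r \right)} = 4 r + \frac{r}{r} = 4 r + 1 = 1 + 4 r$)
$R{\left(163 \right)} - 26419 = \left(1 + 4 \cdot 163\right) - 26419 = \left(1 + 652\right) - 26419 = 653 - 26419 = -25766$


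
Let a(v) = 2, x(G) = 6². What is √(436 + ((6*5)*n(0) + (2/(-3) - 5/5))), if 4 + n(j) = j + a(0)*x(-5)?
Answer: √22269/3 ≈ 49.743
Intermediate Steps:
x(G) = 36
n(j) = 68 + j (n(j) = -4 + (j + 2*36) = -4 + (j + 72) = -4 + (72 + j) = 68 + j)
√(436 + ((6*5)*n(0) + (2/(-3) - 5/5))) = √(436 + ((6*5)*(68 + 0) + (2/(-3) - 5/5))) = √(436 + (30*68 + (2*(-⅓) - 5*⅕))) = √(436 + (2040 + (-⅔ - 1))) = √(436 + (2040 - 5/3)) = √(436 + 6115/3) = √(7423/3) = √22269/3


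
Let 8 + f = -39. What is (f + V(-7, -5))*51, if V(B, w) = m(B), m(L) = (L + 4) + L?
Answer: -2907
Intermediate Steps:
f = -47 (f = -8 - 39 = -47)
m(L) = 4 + 2*L (m(L) = (4 + L) + L = 4 + 2*L)
V(B, w) = 4 + 2*B
(f + V(-7, -5))*51 = (-47 + (4 + 2*(-7)))*51 = (-47 + (4 - 14))*51 = (-47 - 10)*51 = -57*51 = -2907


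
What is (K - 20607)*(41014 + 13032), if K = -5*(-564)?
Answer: -961316202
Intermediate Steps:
K = 2820
(K - 20607)*(41014 + 13032) = (2820 - 20607)*(41014 + 13032) = -17787*54046 = -961316202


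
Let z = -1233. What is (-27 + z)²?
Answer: 1587600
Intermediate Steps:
(-27 + z)² = (-27 - 1233)² = (-1260)² = 1587600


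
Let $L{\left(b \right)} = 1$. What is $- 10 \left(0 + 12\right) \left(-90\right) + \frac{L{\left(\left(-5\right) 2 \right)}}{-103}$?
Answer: $\frac{1112399}{103} \approx 10800.0$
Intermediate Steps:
$- 10 \left(0 + 12\right) \left(-90\right) + \frac{L{\left(\left(-5\right) 2 \right)}}{-103} = - 10 \left(0 + 12\right) \left(-90\right) + 1 \frac{1}{-103} = \left(-10\right) 12 \left(-90\right) + 1 \left(- \frac{1}{103}\right) = \left(-120\right) \left(-90\right) - \frac{1}{103} = 10800 - \frac{1}{103} = \frac{1112399}{103}$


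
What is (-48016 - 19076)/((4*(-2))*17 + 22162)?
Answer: -11182/3671 ≈ -3.0460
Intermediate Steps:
(-48016 - 19076)/((4*(-2))*17 + 22162) = -67092/(-8*17 + 22162) = -67092/(-136 + 22162) = -67092/22026 = -67092*1/22026 = -11182/3671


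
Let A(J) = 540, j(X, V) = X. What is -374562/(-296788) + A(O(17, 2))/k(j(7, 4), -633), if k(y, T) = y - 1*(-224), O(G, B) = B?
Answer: 41131557/11426338 ≈ 3.5997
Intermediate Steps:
k(y, T) = 224 + y (k(y, T) = y + 224 = 224 + y)
-374562/(-296788) + A(O(17, 2))/k(j(7, 4), -633) = -374562/(-296788) + 540/(224 + 7) = -374562*(-1/296788) + 540/231 = 187281/148394 + 540*(1/231) = 187281/148394 + 180/77 = 41131557/11426338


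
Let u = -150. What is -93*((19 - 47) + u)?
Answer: 16554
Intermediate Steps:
-93*((19 - 47) + u) = -93*((19 - 47) - 150) = -93*(-28 - 150) = -93*(-178) = 16554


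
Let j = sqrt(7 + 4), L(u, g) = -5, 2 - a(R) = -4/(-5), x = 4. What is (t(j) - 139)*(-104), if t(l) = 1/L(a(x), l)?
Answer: 72384/5 ≈ 14477.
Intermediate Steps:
a(R) = 6/5 (a(R) = 2 - (-4)/(-5) = 2 - (-4)*(-1)/5 = 2 - 1*4/5 = 2 - 4/5 = 6/5)
j = sqrt(11) ≈ 3.3166
t(l) = -1/5 (t(l) = 1/(-5) = -1/5)
(t(j) - 139)*(-104) = (-1/5 - 139)*(-104) = -696/5*(-104) = 72384/5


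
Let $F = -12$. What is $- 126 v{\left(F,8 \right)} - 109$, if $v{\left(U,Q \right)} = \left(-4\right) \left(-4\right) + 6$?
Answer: $-2881$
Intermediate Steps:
$v{\left(U,Q \right)} = 22$ ($v{\left(U,Q \right)} = 16 + 6 = 22$)
$- 126 v{\left(F,8 \right)} - 109 = \left(-126\right) 22 - 109 = -2772 - 109 = -2881$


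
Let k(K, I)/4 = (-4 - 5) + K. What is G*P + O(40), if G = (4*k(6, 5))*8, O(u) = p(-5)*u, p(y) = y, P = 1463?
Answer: -561992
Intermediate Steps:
O(u) = -5*u
k(K, I) = -36 + 4*K (k(K, I) = 4*((-4 - 5) + K) = 4*(-9 + K) = -36 + 4*K)
G = -384 (G = (4*(-36 + 4*6))*8 = (4*(-36 + 24))*8 = (4*(-12))*8 = -48*8 = -384)
G*P + O(40) = -384*1463 - 5*40 = -561792 - 200 = -561992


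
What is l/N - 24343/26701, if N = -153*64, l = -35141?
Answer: 699933185/261456192 ≈ 2.6771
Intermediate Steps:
N = -9792
l/N - 24343/26701 = -35141/(-9792) - 24343/26701 = -35141*(-1/9792) - 24343*1/26701 = 35141/9792 - 24343/26701 = 699933185/261456192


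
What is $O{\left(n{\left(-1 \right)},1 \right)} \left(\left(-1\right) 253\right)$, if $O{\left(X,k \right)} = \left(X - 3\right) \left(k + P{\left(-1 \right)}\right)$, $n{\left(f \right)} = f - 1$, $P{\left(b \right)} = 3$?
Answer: $5060$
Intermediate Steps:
$n{\left(f \right)} = -1 + f$
$O{\left(X,k \right)} = \left(-3 + X\right) \left(3 + k\right)$ ($O{\left(X,k \right)} = \left(X - 3\right) \left(k + 3\right) = \left(-3 + X\right) \left(3 + k\right)$)
$O{\left(n{\left(-1 \right)},1 \right)} \left(\left(-1\right) 253\right) = \left(-9 - 3 + 3 \left(-1 - 1\right) + \left(-1 - 1\right) 1\right) \left(\left(-1\right) 253\right) = \left(-9 - 3 + 3 \left(-2\right) - 2\right) \left(-253\right) = \left(-9 - 3 - 6 - 2\right) \left(-253\right) = \left(-20\right) \left(-253\right) = 5060$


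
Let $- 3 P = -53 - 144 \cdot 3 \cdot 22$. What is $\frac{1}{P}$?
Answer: $\frac{3}{9557} \approx 0.00031391$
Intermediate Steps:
$P = \frac{9557}{3}$ ($P = - \frac{-53 - 144 \cdot 3 \cdot 22}{3} = - \frac{-53 - 9504}{3} = \left(- \frac{1}{3}\right) \left(-9557\right) = \frac{9557}{3} \approx 3185.7$)
$\frac{1}{P} = \frac{1}{\frac{9557}{3}} = \frac{3}{9557}$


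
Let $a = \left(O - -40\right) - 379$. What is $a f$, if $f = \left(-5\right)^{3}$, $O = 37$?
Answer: $37750$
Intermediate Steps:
$a = -302$ ($a = \left(37 - -40\right) - 379 = \left(37 + 40\right) - 379 = 77 - 379 = -302$)
$f = -125$
$a f = \left(-302\right) \left(-125\right) = 37750$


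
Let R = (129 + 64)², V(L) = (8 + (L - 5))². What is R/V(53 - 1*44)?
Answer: 37249/144 ≈ 258.67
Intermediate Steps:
V(L) = (3 + L)² (V(L) = (8 + (-5 + L))² = (3 + L)²)
R = 37249 (R = 193² = 37249)
R/V(53 - 1*44) = 37249/((3 + (53 - 1*44))²) = 37249/((3 + (53 - 44))²) = 37249/((3 + 9)²) = 37249/(12²) = 37249/144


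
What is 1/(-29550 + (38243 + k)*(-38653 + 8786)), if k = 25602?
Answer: -1/1906888165 ≈ -5.2441e-10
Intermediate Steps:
1/(-29550 + (38243 + k)*(-38653 + 8786)) = 1/(-29550 + (38243 + 25602)*(-38653 + 8786)) = 1/(-29550 + 63845*(-29867)) = 1/(-29550 - 1906858615) = 1/(-1906888165) = -1/1906888165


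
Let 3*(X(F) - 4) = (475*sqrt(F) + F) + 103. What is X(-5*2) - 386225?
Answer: -386190 + 475*I*sqrt(10)/3 ≈ -3.8619e+5 + 500.69*I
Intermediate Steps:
X(F) = 115/3 + F/3 + 475*sqrt(F)/3 (X(F) = 4 + ((475*sqrt(F) + F) + 103)/3 = 4 + ((F + 475*sqrt(F)) + 103)/3 = 4 + (103 + F + 475*sqrt(F))/3 = 4 + (103/3 + F/3 + 475*sqrt(F)/3) = 115/3 + F/3 + 475*sqrt(F)/3)
X(-5*2) - 386225 = (115/3 + (-5*2)/3 + 475*sqrt(-5*2)/3) - 386225 = (115/3 + (1/3)*(-10) + 475*sqrt(-10)/3) - 386225 = (115/3 - 10/3 + 475*(I*sqrt(10))/3) - 386225 = (115/3 - 10/3 + 475*I*sqrt(10)/3) - 386225 = (35 + 475*I*sqrt(10)/3) - 386225 = -386190 + 475*I*sqrt(10)/3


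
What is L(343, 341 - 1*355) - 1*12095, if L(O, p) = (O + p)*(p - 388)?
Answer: -144353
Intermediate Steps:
L(O, p) = (-388 + p)*(O + p) (L(O, p) = (O + p)*(-388 + p) = (-388 + p)*(O + p))
L(343, 341 - 1*355) - 1*12095 = ((341 - 1*355)**2 - 388*343 - 388*(341 - 1*355) + 343*(341 - 1*355)) - 1*12095 = ((341 - 355)**2 - 133084 - 388*(341 - 355) + 343*(341 - 355)) - 12095 = ((-14)**2 - 133084 - 388*(-14) + 343*(-14)) - 12095 = (196 - 133084 + 5432 - 4802) - 12095 = -132258 - 12095 = -144353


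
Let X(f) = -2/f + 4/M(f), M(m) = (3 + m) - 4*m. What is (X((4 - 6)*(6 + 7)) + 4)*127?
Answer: 551815/1053 ≈ 524.04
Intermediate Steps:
M(m) = 3 - 3*m
X(f) = -2/f + 4/(3 - 3*f)
(X((4 - 6)*(6 + 7)) + 4)*127 = (2*(3 - 5*(4 - 6)*(6 + 7))/(3*(((4 - 6)*(6 + 7)))*(-1 + (4 - 6)*(6 + 7))) + 4)*127 = (2*(3 - (-10)*13)/(3*((-2*13))*(-1 - 2*13)) + 4)*127 = ((2/3)*(3 - 5*(-26))/(-26*(-1 - 26)) + 4)*127 = ((2/3)*(-1/26)*(3 + 130)/(-27) + 4)*127 = ((2/3)*(-1/26)*(-1/27)*133 + 4)*127 = (133/1053 + 4)*127 = (4345/1053)*127 = 551815/1053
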